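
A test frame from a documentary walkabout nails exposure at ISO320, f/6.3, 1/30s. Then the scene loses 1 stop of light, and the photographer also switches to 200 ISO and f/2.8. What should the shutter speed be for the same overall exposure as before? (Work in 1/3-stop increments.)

Scene light: 1 stop darker.
ISO: 320 → 250 → 200 — 2/3 stop lower (darker).
Aperture: f/6.3 → f/5.6 → f/5 → f/4.5 → f/4 → f/3.5 → f/3.2 → f/2.8 — 2 1/3 stops opened up (brighter).
Net so far: 2/3 stop brighter. Shutter speed: 1/30 → 1/40 → 1/50.

1/50s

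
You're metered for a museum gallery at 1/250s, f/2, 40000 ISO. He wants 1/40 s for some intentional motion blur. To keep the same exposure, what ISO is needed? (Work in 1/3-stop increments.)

ISO 6400

Shutter speed: 1/250 → 1/200 → 1/160 → 1/125 → 1/100 → 1/80 → 1/60 → 1/50 → 1/40 — 2 2/3 stops slower (brighter).
Need 2 2/3 stops darker from the ISO: 40000 → 32000 → 25600 → 20000 → 16000 → 12800 → 10000 → 8000 → 6400.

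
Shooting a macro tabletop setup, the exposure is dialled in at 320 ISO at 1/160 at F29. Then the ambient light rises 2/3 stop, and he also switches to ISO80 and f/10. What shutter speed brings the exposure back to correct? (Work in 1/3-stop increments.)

Scene light: 2/3 stop brighter.
ISO: 320 → 250 → 200 → 160 → 125 → 100 → 80 — 2 stops lower (darker).
Aperture: f/29 → f/25 → f/22 → f/20 → f/18 → f/16 → f/14 → f/13 → f/11 → f/10 — 3 stops larger aperture (brighter).
Net so far: 1 2/3 stops brighter. Shutter speed: 1/160 → 1/200 → 1/250 → 1/320 → 1/400 → 1/500.

1/500s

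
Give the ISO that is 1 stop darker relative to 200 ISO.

ISO 100

ISO: 200 → 100 — 1 stop dropped (darker).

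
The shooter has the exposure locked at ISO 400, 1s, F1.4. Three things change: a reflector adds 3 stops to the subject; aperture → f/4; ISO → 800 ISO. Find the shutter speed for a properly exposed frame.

Scene light: 3 stops brighter.
Aperture: f/1.4 → f/2 → f/2.8 → f/4 — 3 stops stopped down (darker).
ISO: 400 → 800 — 1 stop higher (brighter).
Net so far: 1 stop brighter. Shutter speed: 1 → 1/2.

1/2s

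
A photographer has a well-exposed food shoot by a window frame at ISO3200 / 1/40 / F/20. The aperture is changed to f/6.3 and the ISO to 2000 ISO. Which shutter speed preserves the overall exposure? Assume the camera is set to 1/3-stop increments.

Aperture: f/20 → f/18 → f/16 → f/14 → f/13 → f/11 → f/10 → f/9 → f/8 → f/7.1 → f/6.3 — 3 1/3 stops larger aperture (brighter).
ISO: 3200 → 2500 → 2000 — 2/3 stop lower (darker).
Net change so far: 2 2/3 stops brighter. Offset with the shutter speed: 1/40 → 1/50 → 1/60 → 1/80 → 1/100 → 1/125 → 1/160 → 1/200 → 1/250.

1/250s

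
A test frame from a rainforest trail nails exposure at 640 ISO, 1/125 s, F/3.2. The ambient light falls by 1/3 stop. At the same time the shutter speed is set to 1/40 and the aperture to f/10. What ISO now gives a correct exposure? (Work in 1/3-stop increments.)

ISO 2500

Scene light: 1/3 stop darker.
Shutter speed: 1/125 → 1/100 → 1/80 → 1/60 → 1/50 → 1/40 — 1 2/3 stops slower (brighter).
Aperture: f/3.2 → f/3.5 → f/4 → f/4.5 → f/5 → f/5.6 → f/6.3 → f/7.1 → f/8 → f/9 → f/10 — 3 1/3 stops smaller aperture (darker).
Net so far: 2 stops darker. ISO: 640 → 800 → 1000 → 1250 → 1600 → 2000 → 2500.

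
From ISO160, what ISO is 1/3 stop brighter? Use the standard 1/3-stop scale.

ISO: 160 → 200 — 1/3 stop higher (brighter).

ISO 200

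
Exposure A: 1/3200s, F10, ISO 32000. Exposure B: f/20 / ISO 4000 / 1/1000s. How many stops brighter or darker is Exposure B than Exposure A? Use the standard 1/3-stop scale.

Aperture: f/10 → f/11 → f/13 → f/14 → f/16 → f/18 → f/20 — 2 stops narrower (darker).
Shutter speed: 1/3200 → 1/2500 → 1/2000 → 1/1600 → 1/1250 → 1/1000 — 1 2/3 stops longer (brighter).
ISO: 32000 → 25600 → 20000 → 16000 → 12800 → 10000 → 8000 → 6400 → 5000 → 4000 — 3 stops lower (darker).
Net: −2 +1 2/3 −3 = −3 1/3 stops.

3 1/3 stops darker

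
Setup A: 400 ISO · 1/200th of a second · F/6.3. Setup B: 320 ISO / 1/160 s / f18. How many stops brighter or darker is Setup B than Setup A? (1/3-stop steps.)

Aperture: f/6.3 → f/7.1 → f/8 → f/9 → f/10 → f/11 → f/13 → f/14 → f/16 → f/18 — 3 stops narrower (darker).
Shutter speed: 1/200 → 1/160 — 1/3 stop longer (brighter).
ISO: 400 → 320 — 1/3 stop dropped (darker).
Net: −3 +1/3 −1/3 = −3 stops.

3 stops darker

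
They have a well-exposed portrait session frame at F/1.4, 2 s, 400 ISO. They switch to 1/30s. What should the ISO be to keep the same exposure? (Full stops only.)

ISO 25600

Shutter speed: 2 → 1 → 1/2 → 1/4 → 1/8 → 1/15 → 1/30 — 6 stops shorter (darker).
Need 6 stops brighter from the ISO: 400 → 800 → 1600 → 3200 → 6400 → 12800 → 25600.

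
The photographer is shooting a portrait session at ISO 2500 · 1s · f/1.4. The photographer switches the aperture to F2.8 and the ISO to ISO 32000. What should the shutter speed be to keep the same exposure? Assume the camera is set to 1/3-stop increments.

0.3 s

Aperture: f/1.4 → f/1.6 → f/1.8 → f/2 → f/2.2 → f/2.5 → f/2.8 — 2 stops smaller aperture (darker).
ISO: 2500 → 3200 → 4000 → 5000 → 6400 → 8000 → 10000 → 12800 → 16000 → 20000 → 25600 → 32000 — 3 2/3 stops raised (brighter).
Net change so far: 1 2/3 stops brighter. Offset with the shutter speed: 1 → 0.8 → 0.6 → 0.5 → 0.4 → 0.3.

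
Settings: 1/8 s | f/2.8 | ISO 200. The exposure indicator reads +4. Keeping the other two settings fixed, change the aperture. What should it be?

f/11

Overexposed by 4 stops → need 4 stops darker.
Aperture: f/2.8 → f/4 → f/5.6 → f/8 → f/11.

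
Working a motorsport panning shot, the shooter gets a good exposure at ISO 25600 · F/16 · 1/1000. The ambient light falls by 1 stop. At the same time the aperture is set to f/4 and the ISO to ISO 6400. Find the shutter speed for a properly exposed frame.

1/2000s

Scene light: 1 stop darker.
Aperture: f/16 → f/11 → f/8 → f/5.6 → f/4 — 4 stops opened up (brighter).
ISO: 25600 → 12800 → 6400 — 2 stops dropped (darker).
Net so far: 1 stop brighter. Shutter speed: 1/1000 → 1/2000.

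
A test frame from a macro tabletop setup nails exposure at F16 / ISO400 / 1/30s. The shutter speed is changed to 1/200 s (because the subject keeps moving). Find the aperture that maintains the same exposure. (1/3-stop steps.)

Shutter speed: 1/30 → 1/40 → 1/50 → 1/60 → 1/80 → 1/100 → 1/125 → 1/160 → 1/200 — 2 2/3 stops faster (darker).
Need 2 2/3 stops brighter from the aperture: f/16 → f/14 → f/13 → f/11 → f/10 → f/9 → f/8 → f/7.1 → f/6.3.

f/6.3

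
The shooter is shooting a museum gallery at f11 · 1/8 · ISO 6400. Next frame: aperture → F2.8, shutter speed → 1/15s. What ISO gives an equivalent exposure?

ISO 800

Aperture: f/11 → f/8 → f/5.6 → f/4 → f/2.8 — 4 stops larger aperture (brighter).
Shutter speed: 1/8 → 1/15 — 1 stop shorter (darker).
Net change so far: 3 stops brighter. Offset with the ISO: 6400 → 3200 → 1600 → 800.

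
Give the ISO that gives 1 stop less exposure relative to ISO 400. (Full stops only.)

ISO 200

ISO: 400 → 200 — 1 stop dropped (darker).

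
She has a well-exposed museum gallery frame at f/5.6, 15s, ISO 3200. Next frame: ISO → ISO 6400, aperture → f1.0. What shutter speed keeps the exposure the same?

ISO: 3200 → 6400 — 1 stop raised (brighter).
Aperture: f/5.6 → f/4 → f/2.8 → f/2 → f/1.4 → f/1.0 — 5 stops larger aperture (brighter).
Net change so far: 6 stops brighter. Offset with the shutter speed: 15 → 8 → 4 → 2 → 1 → 1/2 → 1/4.

1/4s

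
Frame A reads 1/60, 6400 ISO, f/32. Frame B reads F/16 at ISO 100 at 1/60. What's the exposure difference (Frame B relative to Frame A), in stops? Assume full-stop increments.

4 stops darker

Aperture: f/32 → f/22 → f/16 — 2 stops opened up (brighter).
Shutter speed: unchanged.
ISO: 6400 → 3200 → 1600 → 800 → 400 → 200 → 100 — 6 stops dropped (darker).
Net: +2 −6 = −4 stops.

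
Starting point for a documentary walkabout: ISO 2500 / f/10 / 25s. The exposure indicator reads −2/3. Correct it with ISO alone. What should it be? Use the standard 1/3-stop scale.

Underexposed by 2/3 stop → need 2/3 stop brighter.
ISO: 2500 → 3200 → 4000.

ISO 4000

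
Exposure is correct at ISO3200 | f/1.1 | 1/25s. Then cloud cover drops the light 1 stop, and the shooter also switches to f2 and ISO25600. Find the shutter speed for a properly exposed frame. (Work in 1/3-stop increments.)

1/30s

Scene light: 1 stop darker.
Aperture: f/1.1 → f/1.2 → f/1.4 → f/1.6 → f/1.8 → f/2 — 1 2/3 stops stopped down (darker).
ISO: 3200 → 4000 → 5000 → 6400 → 8000 → 10000 → 12800 → 16000 → 20000 → 25600 — 3 stops raised (brighter).
Net so far: 1/3 stop brighter. Shutter speed: 1/25 → 1/30.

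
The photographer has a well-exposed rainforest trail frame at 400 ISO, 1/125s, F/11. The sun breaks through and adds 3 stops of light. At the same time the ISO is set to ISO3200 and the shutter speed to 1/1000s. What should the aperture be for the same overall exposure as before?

f/32

Scene light: 3 stops brighter.
ISO: 400 → 800 → 1600 → 3200 — 3 stops raised (brighter).
Shutter speed: 1/125 → 1/250 → 1/500 → 1/1000 — 3 stops faster (darker).
Net so far: 3 stops brighter. Aperture: f/11 → f/16 → f/22 → f/32.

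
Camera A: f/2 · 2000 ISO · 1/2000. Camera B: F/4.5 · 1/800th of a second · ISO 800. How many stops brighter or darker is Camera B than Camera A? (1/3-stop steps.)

2 1/3 stops darker

Aperture: f/2 → f/2.2 → f/2.5 → f/2.8 → f/3.2 → f/3.5 → f/4 → f/4.5 — 2 1/3 stops stopped down (darker).
Shutter speed: 1/2000 → 1/1600 → 1/1250 → 1/1000 → 1/800 — 1 1/3 stops slower (brighter).
ISO: 2000 → 1600 → 1250 → 1000 → 800 — 1 1/3 stops dropped (darker).
Net: −2 1/3 +1 1/3 −1 1/3 = −2 1/3 stops.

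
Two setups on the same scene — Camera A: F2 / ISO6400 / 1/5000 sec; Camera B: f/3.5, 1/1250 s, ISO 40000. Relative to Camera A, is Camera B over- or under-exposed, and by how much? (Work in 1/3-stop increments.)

Aperture: f/2 → f/2.2 → f/2.5 → f/2.8 → f/3.2 → f/3.5 — 1 2/3 stops smaller aperture (darker).
Shutter speed: 1/5000 → 1/4000 → 1/3200 → 1/2500 → 1/2000 → 1/1600 → 1/1250 — 2 stops longer (brighter).
ISO: 6400 → 8000 → 10000 → 12800 → 16000 → 20000 → 25600 → 32000 → 40000 — 2 2/3 stops higher (brighter).
Net: −1 2/3 +2 +2 2/3 = +3 stops.

3 stops brighter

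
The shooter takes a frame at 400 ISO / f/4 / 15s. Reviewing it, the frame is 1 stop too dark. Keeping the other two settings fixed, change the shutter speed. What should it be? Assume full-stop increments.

Underexposed by 1 stop → need 1 stop brighter.
Shutter speed: 15 → 30.

30 s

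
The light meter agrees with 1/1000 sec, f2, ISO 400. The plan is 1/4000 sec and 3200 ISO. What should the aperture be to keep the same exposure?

Shutter speed: 1/1000 → 1/2000 → 1/4000 — 2 stops shorter (darker).
ISO: 400 → 800 → 1600 → 3200 — 3 stops higher (brighter).
Net change so far: 1 stop brighter. Offset with the aperture: f/2 → f/2.8.

f/2.8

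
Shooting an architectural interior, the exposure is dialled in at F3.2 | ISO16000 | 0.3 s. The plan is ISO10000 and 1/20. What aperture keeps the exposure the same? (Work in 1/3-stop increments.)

f/1.0

ISO: 16000 → 12800 → 10000 — 2/3 stop lower (darker).
Shutter speed: 0.3 → 1/4 → 1/5 → 1/6 → 1/8 → 1/10 → 1/13 → 1/15 → 1/20 — 2 2/3 stops faster (darker).
Net change so far: 3 1/3 stops darker. Offset with the aperture: f/3.2 → f/2.8 → f/2.5 → f/2.2 → f/2 → f/1.8 → f/1.6 → f/1.4 → f/1.2 → f/1.1 → f/1.0.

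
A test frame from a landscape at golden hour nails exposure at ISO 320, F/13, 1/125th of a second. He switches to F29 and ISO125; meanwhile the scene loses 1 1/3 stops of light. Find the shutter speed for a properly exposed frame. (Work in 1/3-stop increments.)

1/4s

Scene light: 1 1/3 stops darker.
Aperture: f/13 → f/14 → f/16 → f/18 → f/20 → f/22 → f/25 → f/29 — 2 1/3 stops smaller aperture (darker).
ISO: 320 → 250 → 200 → 160 → 125 — 1 1/3 stops dropped (darker).
Net so far: 5 stops darker. Shutter speed: 1/125 → 1/100 → 1/80 → 1/60 → 1/50 → 1/40 → 1/30 → 1/25 → 1/20 → 1/15 → 1/13 → 1/10 → 1/8 → 1/6 → 1/5 → 1/4.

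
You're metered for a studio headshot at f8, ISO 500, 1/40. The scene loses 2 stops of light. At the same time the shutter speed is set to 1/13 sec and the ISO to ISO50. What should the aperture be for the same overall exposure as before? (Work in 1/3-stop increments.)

f/2.2

Scene light: 2 stops darker.
Shutter speed: 1/40 → 1/30 → 1/25 → 1/20 → 1/15 → 1/13 — 1 2/3 stops longer (brighter).
ISO: 500 → 400 → 320 → 250 → 200 → 160 → 125 → 100 → 80 → 64 → 50 — 3 1/3 stops dropped (darker).
Net so far: 3 2/3 stops darker. Aperture: f/8 → f/7.1 → f/6.3 → f/5.6 → f/5 → f/4.5 → f/4 → f/3.5 → f/3.2 → f/2.8 → f/2.5 → f/2.2.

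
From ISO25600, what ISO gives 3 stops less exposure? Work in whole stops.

ISO: 25600 → 12800 → 6400 → 3200 — 3 stops lower (darker).

ISO 3200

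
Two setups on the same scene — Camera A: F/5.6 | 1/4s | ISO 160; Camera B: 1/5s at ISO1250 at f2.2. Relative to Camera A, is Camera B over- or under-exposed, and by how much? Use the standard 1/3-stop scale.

Aperture: f/5.6 → f/5 → f/4.5 → f/4 → f/3.5 → f/3.2 → f/2.8 → f/2.5 → f/2.2 — 2 2/3 stops larger aperture (brighter).
Shutter speed: 1/4 → 1/5 — 1/3 stop shorter (darker).
ISO: 160 → 200 → 250 → 320 → 400 → 500 → 640 → 800 → 1000 → 1250 — 3 stops higher (brighter).
Net: +2 2/3 −1/3 +3 = +5 1/3 stops.

5 1/3 stops brighter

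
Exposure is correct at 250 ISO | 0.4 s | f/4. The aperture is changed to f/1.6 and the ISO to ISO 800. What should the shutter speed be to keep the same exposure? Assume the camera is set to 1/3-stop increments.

1/50s

Aperture: f/4 → f/3.5 → f/3.2 → f/2.8 → f/2.5 → f/2.2 → f/2 → f/1.8 → f/1.6 — 2 2/3 stops opened up (brighter).
ISO: 250 → 320 → 400 → 500 → 640 → 800 — 1 2/3 stops higher (brighter).
Net change so far: 4 1/3 stops brighter. Offset with the shutter speed: 0.4 → 0.3 → 1/4 → 1/5 → 1/6 → 1/8 → 1/10 → 1/13 → 1/15 → 1/20 → 1/25 → 1/30 → 1/40 → 1/50.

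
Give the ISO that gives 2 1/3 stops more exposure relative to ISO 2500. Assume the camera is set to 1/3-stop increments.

ISO 12800

ISO: 2500 → 3200 → 4000 → 5000 → 6400 → 8000 → 10000 → 12800 — 2 1/3 stops raised (brighter).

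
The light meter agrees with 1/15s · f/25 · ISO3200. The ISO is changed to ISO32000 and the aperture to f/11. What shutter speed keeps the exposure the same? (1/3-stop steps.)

1/800s

ISO: 3200 → 4000 → 5000 → 6400 → 8000 → 10000 → 12800 → 16000 → 20000 → 25600 → 32000 — 3 1/3 stops higher (brighter).
Aperture: f/25 → f/22 → f/20 → f/18 → f/16 → f/14 → f/13 → f/11 — 2 1/3 stops wider (brighter).
Net change so far: 5 2/3 stops brighter. Offset with the shutter speed: 1/15 → 1/20 → 1/25 → 1/30 → 1/40 → 1/50 → 1/60 → 1/80 → 1/100 → 1/125 → 1/160 → 1/200 → 1/250 → 1/320 → 1/400 → 1/500 → 1/640 → 1/800.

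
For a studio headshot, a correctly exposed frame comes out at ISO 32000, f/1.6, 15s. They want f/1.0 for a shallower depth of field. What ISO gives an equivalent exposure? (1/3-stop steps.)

ISO 12800

Aperture: f/1.6 → f/1.4 → f/1.2 → f/1.1 → f/1.0 — 1 1/3 stops opened up (brighter).
Need 1 1/3 stops darker from the ISO: 32000 → 25600 → 20000 → 16000 → 12800.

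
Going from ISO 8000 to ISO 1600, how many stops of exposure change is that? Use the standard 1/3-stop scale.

2 1/3 stops

8000 → 6400 → 5000 → 4000 → 3200 → 2500 → 2000 → 1600 — count the steps: 7 third-stops = 2 1/3 stops.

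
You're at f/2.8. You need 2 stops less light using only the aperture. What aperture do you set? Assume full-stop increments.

Aperture: f/2.8 → f/4 → f/5.6 — 2 stops smaller aperture (darker).

f/5.6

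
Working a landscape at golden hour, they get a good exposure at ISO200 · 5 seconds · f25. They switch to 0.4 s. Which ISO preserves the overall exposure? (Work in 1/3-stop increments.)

Shutter speed: 5 → 4 → 3.2 → 2.5 → 2 → 1.6 → 1.3 → 1 → 0.8 → 0.6 → 0.5 → 0.4 — 3 2/3 stops faster (darker).
Need 3 2/3 stops brighter from the ISO: 200 → 250 → 320 → 400 → 500 → 640 → 800 → 1000 → 1250 → 1600 → 2000 → 2500.

ISO 2500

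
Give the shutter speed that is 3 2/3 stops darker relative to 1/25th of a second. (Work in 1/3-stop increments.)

1/320s

Shutter speed: 1/25 → 1/30 → 1/40 → 1/50 → 1/60 → 1/80 → 1/100 → 1/125 → 1/160 → 1/200 → 1/250 → 1/320 — 3 2/3 stops faster (darker).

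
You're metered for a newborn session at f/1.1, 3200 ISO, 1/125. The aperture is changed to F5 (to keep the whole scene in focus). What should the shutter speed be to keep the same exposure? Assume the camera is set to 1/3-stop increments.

Aperture: f/1.1 → f/1.2 → f/1.4 → f/1.6 → f/1.8 → f/2 → f/2.2 → f/2.5 → f/2.8 → f/3.2 → f/3.5 → f/4 → f/4.5 → f/5 — 4 1/3 stops stopped down (darker).
Need 4 1/3 stops brighter from the shutter speed: 1/125 → 1/100 → 1/80 → 1/60 → 1/50 → 1/40 → 1/30 → 1/25 → 1/20 → 1/15 → 1/13 → 1/10 → 1/8 → 1/6.

1/6s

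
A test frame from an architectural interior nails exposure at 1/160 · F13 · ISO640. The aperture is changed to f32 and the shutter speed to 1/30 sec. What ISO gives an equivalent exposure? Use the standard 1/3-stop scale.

Aperture: f/13 → f/14 → f/16 → f/18 → f/20 → f/22 → f/25 → f/29 → f/32 — 2 2/3 stops stopped down (darker).
Shutter speed: 1/160 → 1/125 → 1/100 → 1/80 → 1/60 → 1/50 → 1/40 → 1/30 — 2 1/3 stops longer (brighter).
Net change so far: 1/3 stop darker. Offset with the ISO: 640 → 800.

ISO 800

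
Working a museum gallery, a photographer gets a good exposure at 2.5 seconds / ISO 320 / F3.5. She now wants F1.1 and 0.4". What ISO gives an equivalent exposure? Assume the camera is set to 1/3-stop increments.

ISO 200

Aperture: f/3.5 → f/3.2 → f/2.8 → f/2.5 → f/2.2 → f/2 → f/1.8 → f/1.6 → f/1.4 → f/1.2 → f/1.1 — 3 1/3 stops larger aperture (brighter).
Shutter speed: 2.5 → 2 → 1.6 → 1.3 → 1 → 0.8 → 0.6 → 0.5 → 0.4 — 2 2/3 stops shorter (darker).
Net change so far: 2/3 stop brighter. Offset with the ISO: 320 → 250 → 200.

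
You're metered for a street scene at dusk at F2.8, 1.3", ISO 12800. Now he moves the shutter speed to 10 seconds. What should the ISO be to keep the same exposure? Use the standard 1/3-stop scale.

Shutter speed: 1.3 → 1.6 → 2 → 2.5 → 3.2 → 4 → 5 → 6 → 8 → 10 — 3 stops longer (brighter).
Need 3 stops darker from the ISO: 12800 → 10000 → 8000 → 6400 → 5000 → 4000 → 3200 → 2500 → 2000 → 1600.

ISO 1600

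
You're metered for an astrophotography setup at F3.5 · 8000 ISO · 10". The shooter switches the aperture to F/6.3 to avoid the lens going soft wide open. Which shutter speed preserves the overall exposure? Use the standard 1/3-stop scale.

Aperture: f/3.5 → f/4 → f/4.5 → f/5 → f/5.6 → f/6.3 — 1 2/3 stops smaller aperture (darker).
Need 1 2/3 stops brighter from the shutter speed: 10 → 13 → 15 → 20 → 25 → 30.

30 s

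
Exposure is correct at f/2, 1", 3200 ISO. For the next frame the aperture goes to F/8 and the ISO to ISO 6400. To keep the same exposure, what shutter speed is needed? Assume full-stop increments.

Aperture: f/2 → f/2.8 → f/4 → f/5.6 → f/8 — 4 stops narrower (darker).
ISO: 3200 → 6400 — 1 stop raised (brighter).
Net change so far: 3 stops darker. Offset with the shutter speed: 1 → 2 → 4 → 8.

8 s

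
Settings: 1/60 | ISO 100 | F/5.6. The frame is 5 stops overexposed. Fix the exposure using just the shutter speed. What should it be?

Overexposed by 5 stops → need 5 stops darker.
Shutter speed: 1/60 → 1/125 → 1/250 → 1/500 → 1/1000 → 1/2000.

1/2000s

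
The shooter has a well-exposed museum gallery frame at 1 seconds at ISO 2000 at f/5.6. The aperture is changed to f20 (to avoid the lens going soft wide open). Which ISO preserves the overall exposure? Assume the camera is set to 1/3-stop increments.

Aperture: f/5.6 → f/6.3 → f/7.1 → f/8 → f/9 → f/10 → f/11 → f/13 → f/14 → f/16 → f/18 → f/20 — 3 2/3 stops smaller aperture (darker).
Need 3 2/3 stops brighter from the ISO: 2000 → 2500 → 3200 → 4000 → 5000 → 6400 → 8000 → 10000 → 12800 → 16000 → 20000 → 25600.

ISO 25600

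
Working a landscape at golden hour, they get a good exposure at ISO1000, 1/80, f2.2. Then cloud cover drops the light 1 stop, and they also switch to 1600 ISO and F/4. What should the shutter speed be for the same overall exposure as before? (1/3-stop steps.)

Scene light: 1 stop darker.
ISO: 1000 → 1250 → 1600 — 2/3 stop raised (brighter).
Aperture: f/2.2 → f/2.5 → f/2.8 → f/3.2 → f/3.5 → f/4 — 1 2/3 stops narrower (darker).
Net so far: 2 stops darker. Shutter speed: 1/80 → 1/60 → 1/50 → 1/40 → 1/30 → 1/25 → 1/20.

1/20s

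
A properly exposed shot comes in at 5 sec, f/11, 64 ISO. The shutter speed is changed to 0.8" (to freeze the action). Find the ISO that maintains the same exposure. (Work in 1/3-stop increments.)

Shutter speed: 5 → 4 → 3.2 → 2.5 → 2 → 1.6 → 1.3 → 1 → 0.8 — 2 2/3 stops faster (darker).
Need 2 2/3 stops brighter from the ISO: 64 → 80 → 100 → 125 → 160 → 200 → 250 → 320 → 400.

ISO 400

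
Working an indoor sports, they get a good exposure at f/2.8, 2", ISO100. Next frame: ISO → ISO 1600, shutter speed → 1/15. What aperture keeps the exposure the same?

ISO: 100 → 200 → 400 → 800 → 1600 — 4 stops higher (brighter).
Shutter speed: 2 → 1 → 1/2 → 1/4 → 1/8 → 1/15 — 5 stops faster (darker).
Net change so far: 1 stop darker. Offset with the aperture: f/2.8 → f/2.

f/2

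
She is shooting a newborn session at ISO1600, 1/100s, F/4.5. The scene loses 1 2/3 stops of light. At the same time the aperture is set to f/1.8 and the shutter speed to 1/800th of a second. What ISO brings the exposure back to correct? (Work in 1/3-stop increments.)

ISO 6400

Scene light: 1 2/3 stops darker.
Aperture: f/4.5 → f/4 → f/3.5 → f/3.2 → f/2.8 → f/2.5 → f/2.2 → f/2 → f/1.8 — 2 2/3 stops larger aperture (brighter).
Shutter speed: 1/100 → 1/125 → 1/160 → 1/200 → 1/250 → 1/320 → 1/400 → 1/500 → 1/640 → 1/800 — 3 stops faster (darker).
Net so far: 2 stops darker. ISO: 1600 → 2000 → 2500 → 3200 → 4000 → 5000 → 6400.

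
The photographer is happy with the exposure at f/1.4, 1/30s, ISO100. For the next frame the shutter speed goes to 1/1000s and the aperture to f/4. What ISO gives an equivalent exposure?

Shutter speed: 1/30 → 1/60 → 1/125 → 1/250 → 1/500 → 1/1000 — 5 stops faster (darker).
Aperture: f/1.4 → f/2 → f/2.8 → f/4 — 3 stops smaller aperture (darker).
Net change so far: 8 stops darker. Offset with the ISO: 100 → 200 → 400 → 800 → 1600 → 3200 → 6400 → 12800 → 25600.

ISO 25600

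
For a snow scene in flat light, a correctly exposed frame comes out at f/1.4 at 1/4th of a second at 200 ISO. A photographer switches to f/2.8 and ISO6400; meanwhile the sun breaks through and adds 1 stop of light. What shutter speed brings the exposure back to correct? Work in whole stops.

Scene light: 1 stop brighter.
Aperture: f/1.4 → f/2 → f/2.8 — 2 stops smaller aperture (darker).
ISO: 200 → 400 → 800 → 1600 → 3200 → 6400 — 5 stops raised (brighter).
Net so far: 4 stops brighter. Shutter speed: 1/4 → 1/8 → 1/15 → 1/30 → 1/60.

1/60s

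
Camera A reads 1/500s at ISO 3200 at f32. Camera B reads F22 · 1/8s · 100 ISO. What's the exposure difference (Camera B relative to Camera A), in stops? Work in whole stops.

Aperture: f/32 → f/22 — 1 stop wider (brighter).
Shutter speed: 1/500 → 1/250 → 1/125 → 1/60 → 1/30 → 1/15 → 1/8 — 6 stops longer (brighter).
ISO: 3200 → 1600 → 800 → 400 → 200 → 100 — 5 stops lower (darker).
Net: +1 +6 −5 = +2 stops.

2 stops brighter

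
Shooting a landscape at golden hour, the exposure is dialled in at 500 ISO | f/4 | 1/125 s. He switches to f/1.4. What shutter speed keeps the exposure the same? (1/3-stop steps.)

1/1000s

Aperture: f/4 → f/3.5 → f/3.2 → f/2.8 → f/2.5 → f/2.2 → f/2 → f/1.8 → f/1.6 → f/1.4 — 3 stops wider (brighter).
Need 3 stops darker from the shutter speed: 1/125 → 1/160 → 1/200 → 1/250 → 1/320 → 1/400 → 1/500 → 1/640 → 1/800 → 1/1000.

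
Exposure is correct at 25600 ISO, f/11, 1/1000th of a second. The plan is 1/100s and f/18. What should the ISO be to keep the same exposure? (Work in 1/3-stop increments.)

ISO 6400

Shutter speed: 1/1000 → 1/800 → 1/640 → 1/500 → 1/400 → 1/320 → 1/250 → 1/200 → 1/160 → 1/125 → 1/100 — 3 1/3 stops slower (brighter).
Aperture: f/11 → f/13 → f/14 → f/16 → f/18 — 1 1/3 stops narrower (darker).
Net change so far: 2 stops brighter. Offset with the ISO: 25600 → 20000 → 16000 → 12800 → 10000 → 8000 → 6400.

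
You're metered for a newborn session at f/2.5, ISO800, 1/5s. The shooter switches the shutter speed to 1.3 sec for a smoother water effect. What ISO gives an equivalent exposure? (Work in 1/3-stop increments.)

ISO 125

Shutter speed: 1/5 → 1/4 → 0.3 → 0.4 → 0.5 → 0.6 → 0.8 → 1 → 1.3 — 2 2/3 stops slower (brighter).
Need 2 2/3 stops darker from the ISO: 800 → 640 → 500 → 400 → 320 → 250 → 200 → 160 → 125.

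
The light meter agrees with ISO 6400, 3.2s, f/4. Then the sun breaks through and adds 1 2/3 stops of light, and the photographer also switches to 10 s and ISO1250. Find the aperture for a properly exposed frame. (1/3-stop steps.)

Scene light: 1 2/3 stops brighter.
Shutter speed: 3.2 → 4 → 5 → 6 → 8 → 10 — 1 2/3 stops slower (brighter).
ISO: 6400 → 5000 → 4000 → 3200 → 2500 → 2000 → 1600 → 1250 — 2 1/3 stops dropped (darker).
Net so far: 1 stop brighter. Aperture: f/4 → f/4.5 → f/5 → f/5.6.

f/5.6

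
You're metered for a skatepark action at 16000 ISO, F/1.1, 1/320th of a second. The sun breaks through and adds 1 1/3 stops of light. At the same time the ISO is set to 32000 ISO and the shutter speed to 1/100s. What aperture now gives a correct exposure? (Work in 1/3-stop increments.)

Scene light: 1 1/3 stops brighter.
ISO: 16000 → 20000 → 25600 → 32000 — 1 stop raised (brighter).
Shutter speed: 1/320 → 1/250 → 1/200 → 1/160 → 1/125 → 1/100 — 1 2/3 stops longer (brighter).
Net so far: 4 stops brighter. Aperture: f/1.1 → f/1.2 → f/1.4 → f/1.6 → f/1.8 → f/2 → f/2.2 → f/2.5 → f/2.8 → f/3.2 → f/3.5 → f/4 → f/4.5.

f/4.5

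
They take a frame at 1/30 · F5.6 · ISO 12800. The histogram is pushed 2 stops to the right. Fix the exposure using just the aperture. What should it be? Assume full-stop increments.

Overexposed by 2 stops → need 2 stops darker.
Aperture: f/5.6 → f/8 → f/11.

f/11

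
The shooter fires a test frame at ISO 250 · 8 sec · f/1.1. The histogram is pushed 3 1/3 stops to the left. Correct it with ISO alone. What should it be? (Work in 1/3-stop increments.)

ISO 2500

Underexposed by 3 1/3 stops → need 3 1/3 stops brighter.
ISO: 250 → 320 → 400 → 500 → 640 → 800 → 1000 → 1250 → 1600 → 2000 → 2500.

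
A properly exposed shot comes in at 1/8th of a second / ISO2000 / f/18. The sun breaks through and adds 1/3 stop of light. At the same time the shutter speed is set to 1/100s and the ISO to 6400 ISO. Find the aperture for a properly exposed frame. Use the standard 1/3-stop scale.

Scene light: 1/3 stop brighter.
Shutter speed: 1/8 → 1/10 → 1/13 → 1/15 → 1/20 → 1/25 → 1/30 → 1/40 → 1/50 → 1/60 → 1/80 → 1/100 — 3 2/3 stops shorter (darker).
ISO: 2000 → 2500 → 3200 → 4000 → 5000 → 6400 — 1 2/3 stops raised (brighter).
Net so far: 1 2/3 stops darker. Aperture: f/18 → f/16 → f/14 → f/13 → f/11 → f/10.

f/10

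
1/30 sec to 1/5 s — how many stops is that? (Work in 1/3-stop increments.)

2 2/3 stops

1/30 → 1/25 → 1/20 → 1/15 → 1/13 → 1/10 → 1/8 → 1/6 → 1/5 — count the steps: 8 third-stops = 2 2/3 stops.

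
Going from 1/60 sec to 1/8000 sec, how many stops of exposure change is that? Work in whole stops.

7 stops

1/60 → 1/125 → 1/250 → 1/500 → 1/1000 → 1/2000 → 1/4000 → 1/8000 — count the steps: 7 stops.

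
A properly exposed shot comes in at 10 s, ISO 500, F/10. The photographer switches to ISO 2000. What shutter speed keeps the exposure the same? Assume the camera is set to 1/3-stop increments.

ISO: 500 → 640 → 800 → 1000 → 1250 → 1600 → 2000 — 2 stops higher (brighter).
Need 2 stops darker from the shutter speed: 10 → 8 → 6 → 5 → 4 → 3.2 → 2.5.

2.5 s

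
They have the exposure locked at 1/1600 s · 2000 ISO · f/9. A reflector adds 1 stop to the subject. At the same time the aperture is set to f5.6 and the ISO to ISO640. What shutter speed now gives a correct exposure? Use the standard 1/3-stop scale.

Scene light: 1 stop brighter.
Aperture: f/9 → f/8 → f/7.1 → f/6.3 → f/5.6 — 1 1/3 stops wider (brighter).
ISO: 2000 → 1600 → 1250 → 1000 → 800 → 640 — 1 2/3 stops dropped (darker).
Net so far: 2/3 stop brighter. Shutter speed: 1/1600 → 1/2000 → 1/2500.

1/2500s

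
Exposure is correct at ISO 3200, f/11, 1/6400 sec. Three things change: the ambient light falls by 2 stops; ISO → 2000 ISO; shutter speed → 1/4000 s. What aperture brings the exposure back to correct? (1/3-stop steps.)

Scene light: 2 stops darker.
ISO: 3200 → 2500 → 2000 — 2/3 stop lower (darker).
Shutter speed: 1/6400 → 1/5000 → 1/4000 — 2/3 stop longer (brighter).
Net so far: 2 stops darker. Aperture: f/11 → f/10 → f/9 → f/8 → f/7.1 → f/6.3 → f/5.6.

f/5.6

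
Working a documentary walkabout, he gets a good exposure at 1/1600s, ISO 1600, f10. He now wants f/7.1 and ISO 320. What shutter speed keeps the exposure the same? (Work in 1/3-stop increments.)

Aperture: f/10 → f/9 → f/8 → f/7.1 — 1 stop opened up (brighter).
ISO: 1600 → 1250 → 1000 → 800 → 640 → 500 → 400 → 320 — 2 1/3 stops dropped (darker).
Net change so far: 1 1/3 stops darker. Offset with the shutter speed: 1/1600 → 1/1250 → 1/1000 → 1/800 → 1/640.

1/640s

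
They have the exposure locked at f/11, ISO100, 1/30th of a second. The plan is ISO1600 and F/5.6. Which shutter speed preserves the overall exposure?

ISO: 100 → 200 → 400 → 800 → 1600 — 4 stops raised (brighter).
Aperture: f/11 → f/8 → f/5.6 — 2 stops larger aperture (brighter).
Net change so far: 6 stops brighter. Offset with the shutter speed: 1/30 → 1/60 → 1/125 → 1/250 → 1/500 → 1/1000 → 1/2000.

1/2000s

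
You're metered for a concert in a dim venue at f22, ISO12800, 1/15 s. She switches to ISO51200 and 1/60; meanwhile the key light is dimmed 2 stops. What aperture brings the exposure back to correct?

f/11

Scene light: 2 stops darker.
ISO: 12800 → 25600 → 51200 — 2 stops raised (brighter).
Shutter speed: 1/15 → 1/30 → 1/60 — 2 stops faster (darker).
Net so far: 2 stops darker. Aperture: f/22 → f/16 → f/11.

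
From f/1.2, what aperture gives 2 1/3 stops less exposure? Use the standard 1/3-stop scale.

f/2.8

Aperture: f/1.2 → f/1.4 → f/1.6 → f/1.8 → f/2 → f/2.2 → f/2.5 → f/2.8 — 2 1/3 stops smaller aperture (darker).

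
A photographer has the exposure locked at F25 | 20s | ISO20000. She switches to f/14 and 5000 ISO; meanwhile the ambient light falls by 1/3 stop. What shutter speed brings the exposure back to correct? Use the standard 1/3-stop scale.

30 s

Scene light: 1/3 stop darker.
Aperture: f/25 → f/22 → f/20 → f/18 → f/16 → f/14 — 1 2/3 stops opened up (brighter).
ISO: 20000 → 16000 → 12800 → 10000 → 8000 → 6400 → 5000 — 2 stops lower (darker).
Net so far: 2/3 stop darker. Shutter speed: 20 → 25 → 30.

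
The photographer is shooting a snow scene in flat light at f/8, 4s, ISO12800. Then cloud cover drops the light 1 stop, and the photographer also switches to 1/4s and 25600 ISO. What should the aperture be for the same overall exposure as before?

Scene light: 1 stop darker.
Shutter speed: 4 → 2 → 1 → 1/2 → 1/4 — 4 stops faster (darker).
ISO: 12800 → 25600 — 1 stop raised (brighter).
Net so far: 4 stops darker. Aperture: f/8 → f/5.6 → f/4 → f/2.8 → f/2.

f/2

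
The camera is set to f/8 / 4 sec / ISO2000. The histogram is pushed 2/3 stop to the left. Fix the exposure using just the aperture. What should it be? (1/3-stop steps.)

Underexposed by 2/3 stop → need 2/3 stop brighter.
Aperture: f/8 → f/7.1 → f/6.3.

f/6.3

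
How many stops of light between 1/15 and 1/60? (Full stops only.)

1/15 → 1/30 → 1/60 — count the steps: 2 stops.

2 stops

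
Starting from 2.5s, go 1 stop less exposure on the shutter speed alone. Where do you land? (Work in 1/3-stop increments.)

Shutter speed: 2.5 → 2 → 1.6 → 1.3 — 1 stop shorter (darker).

1.3 s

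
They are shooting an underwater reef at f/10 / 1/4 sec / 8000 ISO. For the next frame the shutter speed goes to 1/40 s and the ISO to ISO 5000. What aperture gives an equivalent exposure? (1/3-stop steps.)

f/2.5

Shutter speed: 1/4 → 1/5 → 1/6 → 1/8 → 1/10 → 1/13 → 1/15 → 1/20 → 1/25 → 1/30 → 1/40 — 3 1/3 stops shorter (darker).
ISO: 8000 → 6400 → 5000 — 2/3 stop lower (darker).
Net change so far: 4 stops darker. Offset with the aperture: f/10 → f/9 → f/8 → f/7.1 → f/6.3 → f/5.6 → f/5 → f/4.5 → f/4 → f/3.5 → f/3.2 → f/2.8 → f/2.5.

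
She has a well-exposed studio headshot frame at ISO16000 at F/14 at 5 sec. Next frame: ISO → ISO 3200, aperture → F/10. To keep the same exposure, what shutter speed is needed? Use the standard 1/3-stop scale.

13 s

ISO: 16000 → 12800 → 10000 → 8000 → 6400 → 5000 → 4000 → 3200 — 2 1/3 stops dropped (darker).
Aperture: f/14 → f/13 → f/11 → f/10 — 1 stop wider (brighter).
Net change so far: 1 1/3 stops darker. Offset with the shutter speed: 5 → 6 → 8 → 10 → 13.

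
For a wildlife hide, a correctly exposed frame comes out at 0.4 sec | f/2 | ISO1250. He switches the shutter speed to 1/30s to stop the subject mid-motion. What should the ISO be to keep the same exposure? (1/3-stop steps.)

ISO 16000

Shutter speed: 0.4 → 0.3 → 1/4 → 1/5 → 1/6 → 1/8 → 1/10 → 1/13 → 1/15 → 1/20 → 1/25 → 1/30 — 3 2/3 stops shorter (darker).
Need 3 2/3 stops brighter from the ISO: 1250 → 1600 → 2000 → 2500 → 3200 → 4000 → 5000 → 6400 → 8000 → 10000 → 12800 → 16000.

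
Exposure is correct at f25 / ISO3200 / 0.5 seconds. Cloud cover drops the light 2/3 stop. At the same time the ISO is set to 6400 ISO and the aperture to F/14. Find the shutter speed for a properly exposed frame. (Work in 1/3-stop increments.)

Scene light: 2/3 stop darker.
ISO: 3200 → 4000 → 5000 → 6400 — 1 stop higher (brighter).
Aperture: f/25 → f/22 → f/20 → f/18 → f/16 → f/14 — 1 2/3 stops wider (brighter).
Net so far: 2 stops brighter. Shutter speed: 0.5 → 0.4 → 0.3 → 1/4 → 1/5 → 1/6 → 1/8.

1/8s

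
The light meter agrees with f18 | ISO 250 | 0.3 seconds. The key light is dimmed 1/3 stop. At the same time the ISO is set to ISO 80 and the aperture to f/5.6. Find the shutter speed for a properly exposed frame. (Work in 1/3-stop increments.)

Scene light: 1/3 stop darker.
ISO: 250 → 200 → 160 → 125 → 100 → 80 — 1 2/3 stops lower (darker).
Aperture: f/18 → f/16 → f/14 → f/13 → f/11 → f/10 → f/9 → f/8 → f/7.1 → f/6.3 → f/5.6 — 3 1/3 stops larger aperture (brighter).
Net so far: 1 1/3 stops brighter. Shutter speed: 0.3 → 1/4 → 1/5 → 1/6 → 1/8.

1/8s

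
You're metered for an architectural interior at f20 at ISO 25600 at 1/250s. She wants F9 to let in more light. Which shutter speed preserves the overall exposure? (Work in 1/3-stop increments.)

Aperture: f/20 → f/18 → f/16 → f/14 → f/13 → f/11 → f/10 → f/9 — 2 1/3 stops larger aperture (brighter).
Need 2 1/3 stops darker from the shutter speed: 1/250 → 1/320 → 1/400 → 1/500 → 1/640 → 1/800 → 1/1000 → 1/1250.

1/1250s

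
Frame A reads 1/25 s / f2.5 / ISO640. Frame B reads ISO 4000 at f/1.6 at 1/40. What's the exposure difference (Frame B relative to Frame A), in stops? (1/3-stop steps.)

Aperture: f/2.5 → f/2.2 → f/2 → f/1.8 → f/1.6 — 1 1/3 stops opened up (brighter).
Shutter speed: 1/25 → 1/30 → 1/40 — 2/3 stop shorter (darker).
ISO: 640 → 800 → 1000 → 1250 → 1600 → 2000 → 2500 → 3200 → 4000 — 2 2/3 stops raised (brighter).
Net: +1 1/3 −2/3 +2 2/3 = +3 1/3 stops.

3 1/3 stops brighter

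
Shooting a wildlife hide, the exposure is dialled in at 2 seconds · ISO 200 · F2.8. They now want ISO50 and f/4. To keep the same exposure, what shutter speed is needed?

15 s

ISO: 200 → 100 → 50 — 2 stops dropped (darker).
Aperture: f/2.8 → f/4 — 1 stop narrower (darker).
Net change so far: 3 stops darker. Offset with the shutter speed: 2 → 4 → 8 → 15.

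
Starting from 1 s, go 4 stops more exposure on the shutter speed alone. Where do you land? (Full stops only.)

Shutter speed: 1 → 2 → 4 → 8 → 15 — 4 stops longer (brighter).

15 s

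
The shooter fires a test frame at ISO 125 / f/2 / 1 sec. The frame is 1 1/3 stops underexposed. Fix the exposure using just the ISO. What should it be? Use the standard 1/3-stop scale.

Underexposed by 1 1/3 stops → need 1 1/3 stops brighter.
ISO: 125 → 160 → 200 → 250 → 320.

ISO 320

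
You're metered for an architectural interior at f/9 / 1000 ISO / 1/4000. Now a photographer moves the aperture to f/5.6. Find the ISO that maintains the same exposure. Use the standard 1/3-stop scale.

ISO 400

Aperture: f/9 → f/8 → f/7.1 → f/6.3 → f/5.6 — 1 1/3 stops wider (brighter).
Need 1 1/3 stops darker from the ISO: 1000 → 800 → 640 → 500 → 400.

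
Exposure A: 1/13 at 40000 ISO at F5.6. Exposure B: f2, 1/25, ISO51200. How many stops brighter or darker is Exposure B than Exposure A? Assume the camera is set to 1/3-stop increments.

Aperture: f/5.6 → f/5 → f/4.5 → f/4 → f/3.5 → f/3.2 → f/2.8 → f/2.5 → f/2.2 → f/2 — 3 stops wider (brighter).
Shutter speed: 1/13 → 1/15 → 1/20 → 1/25 — 1 stop faster (darker).
ISO: 40000 → 51200 — 1/3 stop higher (brighter).
Net: +3 −1 +1/3 = +2 1/3 stops.

2 1/3 stops brighter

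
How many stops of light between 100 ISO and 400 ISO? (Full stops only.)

100 → 200 → 400 — count the steps: 2 stops.

2 stops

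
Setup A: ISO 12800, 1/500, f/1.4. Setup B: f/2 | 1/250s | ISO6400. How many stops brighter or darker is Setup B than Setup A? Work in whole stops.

1 stop darker

Aperture: f/1.4 → f/2 — 1 stop smaller aperture (darker).
Shutter speed: 1/500 → 1/250 — 1 stop longer (brighter).
ISO: 12800 → 6400 — 1 stop lower (darker).
Net: −1 +1 −1 = −1 stop.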